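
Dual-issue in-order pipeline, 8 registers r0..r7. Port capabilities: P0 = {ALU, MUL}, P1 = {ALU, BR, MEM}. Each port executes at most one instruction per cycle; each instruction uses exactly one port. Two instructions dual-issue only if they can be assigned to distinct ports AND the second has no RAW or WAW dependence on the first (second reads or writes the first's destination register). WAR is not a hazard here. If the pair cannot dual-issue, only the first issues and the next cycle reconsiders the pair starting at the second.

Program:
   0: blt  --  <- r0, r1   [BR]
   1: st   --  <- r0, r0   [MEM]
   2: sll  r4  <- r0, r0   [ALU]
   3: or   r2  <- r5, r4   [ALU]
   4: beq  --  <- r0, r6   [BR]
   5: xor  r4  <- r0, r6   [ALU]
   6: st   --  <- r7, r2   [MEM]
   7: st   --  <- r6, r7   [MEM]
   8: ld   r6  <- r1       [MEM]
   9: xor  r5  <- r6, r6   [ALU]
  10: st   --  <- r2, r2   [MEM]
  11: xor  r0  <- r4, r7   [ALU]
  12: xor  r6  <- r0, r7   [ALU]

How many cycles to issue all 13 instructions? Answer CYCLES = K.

c0: i0 blt  no-port BR/MEM
c1: i1+i2 st;sll  pair
c2: i3+i4 or;beq  pair
c3: i5+i6 xor;st  pair
c4: i7 st  no-port MEM/MEM
c5: i8 ld  RAW r6
c6: i9+i10 xor;st  pair
c7: i11 xor  RAW r0
c8: i12 xor  tail

CYCLES = 9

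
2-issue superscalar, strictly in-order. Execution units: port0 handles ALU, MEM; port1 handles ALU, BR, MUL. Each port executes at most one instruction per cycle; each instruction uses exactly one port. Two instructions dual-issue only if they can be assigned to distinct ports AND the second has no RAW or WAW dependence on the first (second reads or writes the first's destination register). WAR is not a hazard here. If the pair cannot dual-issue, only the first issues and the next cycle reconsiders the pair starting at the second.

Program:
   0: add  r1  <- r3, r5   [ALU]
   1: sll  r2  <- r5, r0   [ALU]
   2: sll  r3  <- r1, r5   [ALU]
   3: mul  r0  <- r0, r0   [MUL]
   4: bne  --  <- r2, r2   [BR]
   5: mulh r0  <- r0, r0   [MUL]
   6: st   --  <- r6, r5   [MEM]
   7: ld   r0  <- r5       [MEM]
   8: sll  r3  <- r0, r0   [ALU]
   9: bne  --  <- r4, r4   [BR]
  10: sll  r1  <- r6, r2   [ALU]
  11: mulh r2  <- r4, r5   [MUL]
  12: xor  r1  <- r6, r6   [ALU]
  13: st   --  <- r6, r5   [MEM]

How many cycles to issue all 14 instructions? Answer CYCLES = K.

CYCLES = 8

0. add.ALU/sll.ALU @i0&i1  | pair
1. sll.ALU/mul.MUL @i2&i3  | pair
2. bne.BR @i4  | no-port BR/MUL
3. mulh.MUL/st.MEM @i5&i6  | pair
4. ld.MEM @i7  | RAW r0
5. sll.ALU/bne.BR @i8&i9  | pair
6. sll.ALU/mulh.MUL @i10&i11  | pair
7. xor.ALU/st.MEM @i12&i13  | pair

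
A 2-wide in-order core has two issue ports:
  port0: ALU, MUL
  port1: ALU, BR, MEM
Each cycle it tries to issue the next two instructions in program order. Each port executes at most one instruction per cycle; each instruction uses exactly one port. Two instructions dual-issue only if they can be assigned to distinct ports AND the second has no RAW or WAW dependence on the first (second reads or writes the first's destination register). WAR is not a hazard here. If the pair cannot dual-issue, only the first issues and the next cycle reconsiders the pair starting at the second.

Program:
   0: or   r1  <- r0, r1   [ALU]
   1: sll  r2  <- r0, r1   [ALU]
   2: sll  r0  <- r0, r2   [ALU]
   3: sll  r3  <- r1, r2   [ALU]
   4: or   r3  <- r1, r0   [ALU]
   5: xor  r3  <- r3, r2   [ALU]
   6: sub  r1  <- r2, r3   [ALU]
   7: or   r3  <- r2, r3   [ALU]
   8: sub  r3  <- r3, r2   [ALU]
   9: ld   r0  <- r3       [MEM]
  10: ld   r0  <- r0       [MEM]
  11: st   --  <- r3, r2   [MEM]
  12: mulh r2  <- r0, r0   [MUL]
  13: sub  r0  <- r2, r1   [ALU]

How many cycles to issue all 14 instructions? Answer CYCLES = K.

CYCLES = 11

t=0 i0:or.ALU ; RAW r1
t=1 i1:sll.ALU ; RAW r2
t=2 i2,i3:sll.ALU+sll.ALU ; pair
t=3 i4:or.ALU ; RAW+WAW r3
t=4 i5:xor.ALU ; RAW r3
t=5 i6,i7:sub.ALU+or.ALU ; pair
t=6 i8:sub.ALU ; RAW r3
t=7 i9:ld.MEM ; no-port MEM/MEM
t=8 i10:ld.MEM ; no-port MEM/MEM
t=9 i11,i12:st.MEM+mulh.MUL ; pair
t=10 i13:sub.ALU ; tail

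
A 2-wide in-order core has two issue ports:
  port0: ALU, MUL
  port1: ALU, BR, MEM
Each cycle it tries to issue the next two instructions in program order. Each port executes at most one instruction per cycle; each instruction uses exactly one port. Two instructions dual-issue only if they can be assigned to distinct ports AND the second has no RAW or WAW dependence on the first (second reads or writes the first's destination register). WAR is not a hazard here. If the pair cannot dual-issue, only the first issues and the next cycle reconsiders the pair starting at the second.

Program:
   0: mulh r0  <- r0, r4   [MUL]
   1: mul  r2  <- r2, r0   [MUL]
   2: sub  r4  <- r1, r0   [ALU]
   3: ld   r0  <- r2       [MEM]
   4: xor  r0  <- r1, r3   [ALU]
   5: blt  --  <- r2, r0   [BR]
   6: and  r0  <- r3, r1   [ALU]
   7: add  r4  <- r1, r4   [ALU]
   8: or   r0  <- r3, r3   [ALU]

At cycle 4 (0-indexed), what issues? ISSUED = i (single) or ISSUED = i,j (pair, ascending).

ISSUED = 5,6

c0: i0 mulh.MUL  no-port MUL/MUL
c1: i1,i2 mul.MUL;sub.ALU  pair
c2: i3 ld.MEM  WAW r0
c3: i4 xor.ALU  RAW r0
c4: i5,i6 blt.BR;and.ALU  pair
c5: i7,i8 add.ALU;or.ALU  pair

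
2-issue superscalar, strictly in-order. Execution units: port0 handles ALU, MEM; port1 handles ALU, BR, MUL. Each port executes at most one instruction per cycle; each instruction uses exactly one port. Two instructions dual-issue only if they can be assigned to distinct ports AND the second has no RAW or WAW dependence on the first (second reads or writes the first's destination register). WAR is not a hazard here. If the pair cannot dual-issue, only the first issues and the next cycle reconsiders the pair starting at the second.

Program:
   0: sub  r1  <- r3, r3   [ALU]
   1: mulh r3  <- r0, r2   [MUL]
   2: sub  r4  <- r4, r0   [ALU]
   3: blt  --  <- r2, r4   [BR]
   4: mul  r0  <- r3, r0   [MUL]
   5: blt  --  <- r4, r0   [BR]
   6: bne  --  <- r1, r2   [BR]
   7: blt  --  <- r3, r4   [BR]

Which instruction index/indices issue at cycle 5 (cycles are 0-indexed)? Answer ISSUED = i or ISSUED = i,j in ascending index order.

ISSUED = 6

  cy0 -> i0,i1 (sub.ALU+mulh.MUL) dual
  cy1 -> i2 (sub.ALU) RAW r4
  cy2 -> i3 (blt.BR) no-port BR/MUL
  cy3 -> i4 (mul.MUL) no-port MUL/BR
  cy4 -> i5 (blt.BR) no-port BR/BR
  cy5 -> i6 (bne.BR) no-port BR/BR
  cy6 -> i7 (blt.BR) tail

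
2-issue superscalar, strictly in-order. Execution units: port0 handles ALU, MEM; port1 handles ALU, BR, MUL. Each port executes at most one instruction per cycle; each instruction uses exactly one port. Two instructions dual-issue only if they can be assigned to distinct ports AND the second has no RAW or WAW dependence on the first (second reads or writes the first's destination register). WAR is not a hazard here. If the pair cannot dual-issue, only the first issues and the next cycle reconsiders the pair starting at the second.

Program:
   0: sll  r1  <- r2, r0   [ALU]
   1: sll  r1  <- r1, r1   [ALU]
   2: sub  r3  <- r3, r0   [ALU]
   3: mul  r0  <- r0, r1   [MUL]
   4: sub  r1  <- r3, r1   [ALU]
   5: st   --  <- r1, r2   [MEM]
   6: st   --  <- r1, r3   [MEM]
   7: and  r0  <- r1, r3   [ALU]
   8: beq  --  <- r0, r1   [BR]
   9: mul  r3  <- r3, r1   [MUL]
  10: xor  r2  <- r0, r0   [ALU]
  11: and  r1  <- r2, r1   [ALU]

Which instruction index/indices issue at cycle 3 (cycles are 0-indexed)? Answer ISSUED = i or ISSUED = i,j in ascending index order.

ISSUED = 5

[0] i0  sll.ALU  -- RAW+WAW r1
[1] i1+i2  sll.ALU/sub.ALU  -- 2-wide
[2] i3+i4  mul.MUL/sub.ALU  -- 2-wide
[3] i5  st.MEM  -- no-port MEM/MEM
[4] i6+i7  st.MEM/and.ALU  -- 2-wide
[5] i8  beq.BR  -- no-port BR/MUL
[6] i9+i10  mul.MUL/xor.ALU  -- 2-wide
[7] i11  and.ALU  -- tail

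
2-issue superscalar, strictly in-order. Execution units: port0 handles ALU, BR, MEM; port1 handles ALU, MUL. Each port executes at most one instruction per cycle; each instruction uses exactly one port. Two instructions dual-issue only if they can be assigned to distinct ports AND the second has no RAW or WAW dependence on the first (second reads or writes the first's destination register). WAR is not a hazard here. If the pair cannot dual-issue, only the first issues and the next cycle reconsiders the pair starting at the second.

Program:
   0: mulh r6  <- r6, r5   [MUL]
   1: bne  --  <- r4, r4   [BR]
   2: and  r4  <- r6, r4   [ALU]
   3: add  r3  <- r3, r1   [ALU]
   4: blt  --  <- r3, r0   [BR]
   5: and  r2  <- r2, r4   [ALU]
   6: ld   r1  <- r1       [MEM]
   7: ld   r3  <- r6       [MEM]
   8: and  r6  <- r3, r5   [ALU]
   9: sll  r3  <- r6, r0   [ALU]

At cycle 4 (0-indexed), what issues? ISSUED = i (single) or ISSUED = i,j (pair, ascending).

ISSUED = 7

c0: i0+i1 mulh/bne  pair
c1: i2+i3 and/add  pair
c2: i4+i5 blt/and  pair
c3: i6 ld  no-port MEM/MEM
c4: i7 ld  RAW r3
c5: i8 and  RAW r6
c6: i9 sll  tail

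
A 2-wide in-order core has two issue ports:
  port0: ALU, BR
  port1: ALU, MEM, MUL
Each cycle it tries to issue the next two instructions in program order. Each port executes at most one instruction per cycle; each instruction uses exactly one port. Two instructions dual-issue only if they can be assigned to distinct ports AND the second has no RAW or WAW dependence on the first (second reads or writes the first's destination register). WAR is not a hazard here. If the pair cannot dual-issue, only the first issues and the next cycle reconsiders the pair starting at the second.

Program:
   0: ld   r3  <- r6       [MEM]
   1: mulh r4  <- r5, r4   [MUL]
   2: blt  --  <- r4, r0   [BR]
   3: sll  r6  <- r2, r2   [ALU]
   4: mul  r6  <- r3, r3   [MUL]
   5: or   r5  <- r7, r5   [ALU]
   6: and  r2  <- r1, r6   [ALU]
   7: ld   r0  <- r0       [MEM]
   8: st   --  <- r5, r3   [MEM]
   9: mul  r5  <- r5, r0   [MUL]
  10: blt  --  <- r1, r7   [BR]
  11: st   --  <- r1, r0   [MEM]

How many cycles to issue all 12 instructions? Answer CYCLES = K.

[0] i0  ld.MEM  -- no-port MEM/MUL
[1] i1  mulh.MUL  -- RAW r4
[2] i2,i3  blt.BR/sll.ALU  -- dual
[3] i4,i5  mul.MUL/or.ALU  -- dual
[4] i6,i7  and.ALU/ld.MEM  -- dual
[5] i8  st.MEM  -- no-port MEM/MUL
[6] i9,i10  mul.MUL/blt.BR  -- dual
[7] i11  st.MEM  -- tail

CYCLES = 8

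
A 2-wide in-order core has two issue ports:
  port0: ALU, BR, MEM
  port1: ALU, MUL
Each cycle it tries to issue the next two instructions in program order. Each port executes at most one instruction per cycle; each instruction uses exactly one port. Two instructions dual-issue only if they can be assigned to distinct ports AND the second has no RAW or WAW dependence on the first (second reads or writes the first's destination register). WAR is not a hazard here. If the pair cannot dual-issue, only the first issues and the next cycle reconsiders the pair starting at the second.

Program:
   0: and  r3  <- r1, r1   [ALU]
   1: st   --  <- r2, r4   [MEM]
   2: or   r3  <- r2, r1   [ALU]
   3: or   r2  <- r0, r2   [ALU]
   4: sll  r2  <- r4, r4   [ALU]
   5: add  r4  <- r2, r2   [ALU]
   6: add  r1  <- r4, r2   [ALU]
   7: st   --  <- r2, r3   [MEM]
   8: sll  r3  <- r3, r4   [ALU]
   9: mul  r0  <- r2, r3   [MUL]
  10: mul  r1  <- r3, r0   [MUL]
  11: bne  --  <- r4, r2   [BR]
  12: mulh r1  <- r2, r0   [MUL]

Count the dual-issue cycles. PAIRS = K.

PAIRS = 4

#0 head=0: and.ALU+st.MEM i0/i1 pair
#1 head=2: or.ALU+or.ALU i2/i3 pair
#2 head=4: sll.ALU i4 RAW r2
#3 head=5: add.ALU i5 RAW r4
#4 head=6: add.ALU+st.MEM i6/i7 pair
#5 head=8: sll.ALU i8 RAW r3
#6 head=9: mul.MUL i9 no-port MUL/MUL
#7 head=10: mul.MUL+bne.BR i10/i11 pair
#8 head=12: mulh.MUL i12 tail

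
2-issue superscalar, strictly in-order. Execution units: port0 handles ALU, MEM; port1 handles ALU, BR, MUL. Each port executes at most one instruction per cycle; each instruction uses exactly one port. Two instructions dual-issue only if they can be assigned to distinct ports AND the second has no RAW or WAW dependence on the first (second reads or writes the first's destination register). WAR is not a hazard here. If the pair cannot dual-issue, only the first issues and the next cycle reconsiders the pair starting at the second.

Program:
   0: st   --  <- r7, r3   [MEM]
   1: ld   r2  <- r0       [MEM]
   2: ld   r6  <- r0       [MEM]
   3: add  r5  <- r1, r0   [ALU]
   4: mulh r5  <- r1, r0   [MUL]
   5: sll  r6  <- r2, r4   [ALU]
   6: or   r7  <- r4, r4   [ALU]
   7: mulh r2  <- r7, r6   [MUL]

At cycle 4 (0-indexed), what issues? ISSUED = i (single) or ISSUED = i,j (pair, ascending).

c0: i0 st  no-port MEM/MEM
c1: i1 ld  no-port MEM/MEM
c2: i2/i3 ld+add  pair
c3: i4/i5 mulh+sll  pair
c4: i6 or  RAW r7
c5: i7 mulh  tail

ISSUED = 6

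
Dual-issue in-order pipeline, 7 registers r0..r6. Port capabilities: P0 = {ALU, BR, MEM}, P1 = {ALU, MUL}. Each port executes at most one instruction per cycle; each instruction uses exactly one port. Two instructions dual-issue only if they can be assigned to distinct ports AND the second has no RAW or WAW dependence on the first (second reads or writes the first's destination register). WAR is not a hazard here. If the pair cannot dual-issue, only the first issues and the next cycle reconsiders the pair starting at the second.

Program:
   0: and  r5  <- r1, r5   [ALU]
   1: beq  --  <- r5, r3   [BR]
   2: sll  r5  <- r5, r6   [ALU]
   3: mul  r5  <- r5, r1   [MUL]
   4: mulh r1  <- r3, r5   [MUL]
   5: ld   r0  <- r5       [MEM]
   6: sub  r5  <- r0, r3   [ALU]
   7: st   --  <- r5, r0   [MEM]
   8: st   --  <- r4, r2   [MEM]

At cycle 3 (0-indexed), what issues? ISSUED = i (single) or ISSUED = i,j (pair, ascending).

0. and @i0  | RAW r5
1. beq sll @i1&i2  | 2-wide
2. mul @i3  | no-port MUL/MUL
3. mulh ld @i4&i5  | 2-wide
4. sub @i6  | RAW r5
5. st @i7  | no-port MEM/MEM
6. st @i8  | tail

ISSUED = 4,5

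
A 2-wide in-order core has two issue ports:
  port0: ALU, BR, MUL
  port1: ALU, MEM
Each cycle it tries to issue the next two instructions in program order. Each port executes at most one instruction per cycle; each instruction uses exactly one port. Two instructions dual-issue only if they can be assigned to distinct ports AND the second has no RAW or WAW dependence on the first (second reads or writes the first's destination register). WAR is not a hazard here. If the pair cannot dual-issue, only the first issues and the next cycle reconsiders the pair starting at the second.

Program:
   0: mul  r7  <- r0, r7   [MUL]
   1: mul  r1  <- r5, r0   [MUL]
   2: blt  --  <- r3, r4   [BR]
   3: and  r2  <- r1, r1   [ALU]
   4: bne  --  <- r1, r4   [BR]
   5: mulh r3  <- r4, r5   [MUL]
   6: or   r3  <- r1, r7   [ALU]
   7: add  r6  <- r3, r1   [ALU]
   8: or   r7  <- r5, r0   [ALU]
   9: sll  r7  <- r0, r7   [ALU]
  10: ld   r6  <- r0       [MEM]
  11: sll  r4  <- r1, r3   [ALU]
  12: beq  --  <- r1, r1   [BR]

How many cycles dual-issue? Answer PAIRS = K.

[0] i0  mul.MUL  -- no-port MUL/MUL
[1] i1  mul.MUL  -- no-port MUL/BR
[2] i2,i3  blt.BR/and.ALU  -- pair
[3] i4  bne.BR  -- no-port BR/MUL
[4] i5  mulh.MUL  -- WAW r3
[5] i6  or.ALU  -- RAW r3
[6] i7,i8  add.ALU/or.ALU  -- pair
[7] i9,i10  sll.ALU/ld.MEM  -- pair
[8] i11,i12  sll.ALU/beq.BR  -- pair

PAIRS = 4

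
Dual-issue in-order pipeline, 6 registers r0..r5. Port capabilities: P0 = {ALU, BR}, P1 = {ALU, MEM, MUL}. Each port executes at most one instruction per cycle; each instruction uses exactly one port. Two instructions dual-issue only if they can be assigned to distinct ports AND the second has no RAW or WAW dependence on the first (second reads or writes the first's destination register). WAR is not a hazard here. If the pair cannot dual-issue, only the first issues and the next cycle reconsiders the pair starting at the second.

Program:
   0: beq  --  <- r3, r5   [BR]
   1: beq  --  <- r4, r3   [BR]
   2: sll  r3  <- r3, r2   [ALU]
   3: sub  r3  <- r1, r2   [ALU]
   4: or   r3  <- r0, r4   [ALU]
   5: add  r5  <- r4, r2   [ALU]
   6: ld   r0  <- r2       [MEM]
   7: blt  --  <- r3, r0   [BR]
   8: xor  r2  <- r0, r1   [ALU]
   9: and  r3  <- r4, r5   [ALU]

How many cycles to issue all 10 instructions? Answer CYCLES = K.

#0 head=0: beq i0 no-port BR/BR
#1 head=1: beq+sll i1/i2 dual
#2 head=3: sub i3 WAW r3
#3 head=4: or+add i4/i5 dual
#4 head=6: ld i6 RAW r0
#5 head=7: blt+xor i7/i8 dual
#6 head=9: and i9 tail

CYCLES = 7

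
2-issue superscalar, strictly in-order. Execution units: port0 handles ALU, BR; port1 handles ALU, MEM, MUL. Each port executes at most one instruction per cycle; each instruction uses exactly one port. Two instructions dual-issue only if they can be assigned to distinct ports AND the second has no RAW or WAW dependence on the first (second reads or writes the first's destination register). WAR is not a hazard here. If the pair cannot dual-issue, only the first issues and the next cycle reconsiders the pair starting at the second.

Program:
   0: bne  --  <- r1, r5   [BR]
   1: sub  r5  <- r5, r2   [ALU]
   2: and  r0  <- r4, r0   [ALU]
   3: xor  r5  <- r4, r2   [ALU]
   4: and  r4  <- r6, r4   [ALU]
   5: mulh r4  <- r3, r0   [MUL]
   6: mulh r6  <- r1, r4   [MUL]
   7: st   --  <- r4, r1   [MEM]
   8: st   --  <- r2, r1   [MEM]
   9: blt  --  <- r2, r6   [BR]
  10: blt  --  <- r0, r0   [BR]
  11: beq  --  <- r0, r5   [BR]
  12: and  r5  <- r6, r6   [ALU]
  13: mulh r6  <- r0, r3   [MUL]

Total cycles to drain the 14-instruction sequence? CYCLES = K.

  cy0 -> i0+i1 (bne.BR;sub.ALU) 2-wide
  cy1 -> i2+i3 (and.ALU;xor.ALU) 2-wide
  cy2 -> i4 (and.ALU) WAW r4
  cy3 -> i5 (mulh.MUL) no-port MUL/MUL
  cy4 -> i6 (mulh.MUL) no-port MUL/MEM
  cy5 -> i7 (st.MEM) no-port MEM/MEM
  cy6 -> i8+i9 (st.MEM;blt.BR) 2-wide
  cy7 -> i10 (blt.BR) no-port BR/BR
  cy8 -> i11+i12 (beq.BR;and.ALU) 2-wide
  cy9 -> i13 (mulh.MUL) tail

CYCLES = 10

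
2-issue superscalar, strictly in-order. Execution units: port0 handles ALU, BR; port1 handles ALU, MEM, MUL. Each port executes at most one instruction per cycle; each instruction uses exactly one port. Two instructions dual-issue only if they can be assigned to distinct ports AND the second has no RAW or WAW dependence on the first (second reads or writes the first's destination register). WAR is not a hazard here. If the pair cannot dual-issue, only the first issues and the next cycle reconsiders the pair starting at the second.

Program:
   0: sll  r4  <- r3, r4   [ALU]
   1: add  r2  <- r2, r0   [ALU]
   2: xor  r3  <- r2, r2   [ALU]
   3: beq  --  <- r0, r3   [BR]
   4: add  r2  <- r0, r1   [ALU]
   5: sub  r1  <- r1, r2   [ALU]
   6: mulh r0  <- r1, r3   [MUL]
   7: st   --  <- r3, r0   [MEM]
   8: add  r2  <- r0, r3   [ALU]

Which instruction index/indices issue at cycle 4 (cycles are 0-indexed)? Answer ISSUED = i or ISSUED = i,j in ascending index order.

t=0 i0&i1:sll+add ; dual
t=1 i2:xor ; RAW r3
t=2 i3&i4:beq+add ; dual
t=3 i5:sub ; RAW r1
t=4 i6:mulh ; no-port MUL/MEM
t=5 i7&i8:st+add ; dual

ISSUED = 6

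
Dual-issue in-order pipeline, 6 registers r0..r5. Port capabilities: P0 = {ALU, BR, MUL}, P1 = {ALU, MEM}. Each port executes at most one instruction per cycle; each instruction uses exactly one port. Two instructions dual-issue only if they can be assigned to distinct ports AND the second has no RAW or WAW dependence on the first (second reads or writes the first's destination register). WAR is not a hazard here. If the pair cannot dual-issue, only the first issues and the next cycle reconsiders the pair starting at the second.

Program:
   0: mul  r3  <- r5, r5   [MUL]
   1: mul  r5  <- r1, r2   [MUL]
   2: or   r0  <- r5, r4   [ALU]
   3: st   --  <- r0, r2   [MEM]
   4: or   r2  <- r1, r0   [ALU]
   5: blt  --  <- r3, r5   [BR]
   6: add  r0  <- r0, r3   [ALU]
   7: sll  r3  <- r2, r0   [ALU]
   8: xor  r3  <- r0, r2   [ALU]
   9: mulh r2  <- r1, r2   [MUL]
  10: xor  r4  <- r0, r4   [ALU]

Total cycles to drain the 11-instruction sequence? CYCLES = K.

CYCLES = 8

[0] i0  mul.MUL  -- no-port MUL/MUL
[1] i1  mul.MUL  -- RAW r5
[2] i2  or.ALU  -- RAW r0
[3] i3,i4  st.MEM/or.ALU  -- dual
[4] i5,i6  blt.BR/add.ALU  -- dual
[5] i7  sll.ALU  -- WAW r3
[6] i8,i9  xor.ALU/mulh.MUL  -- dual
[7] i10  xor.ALU  -- tail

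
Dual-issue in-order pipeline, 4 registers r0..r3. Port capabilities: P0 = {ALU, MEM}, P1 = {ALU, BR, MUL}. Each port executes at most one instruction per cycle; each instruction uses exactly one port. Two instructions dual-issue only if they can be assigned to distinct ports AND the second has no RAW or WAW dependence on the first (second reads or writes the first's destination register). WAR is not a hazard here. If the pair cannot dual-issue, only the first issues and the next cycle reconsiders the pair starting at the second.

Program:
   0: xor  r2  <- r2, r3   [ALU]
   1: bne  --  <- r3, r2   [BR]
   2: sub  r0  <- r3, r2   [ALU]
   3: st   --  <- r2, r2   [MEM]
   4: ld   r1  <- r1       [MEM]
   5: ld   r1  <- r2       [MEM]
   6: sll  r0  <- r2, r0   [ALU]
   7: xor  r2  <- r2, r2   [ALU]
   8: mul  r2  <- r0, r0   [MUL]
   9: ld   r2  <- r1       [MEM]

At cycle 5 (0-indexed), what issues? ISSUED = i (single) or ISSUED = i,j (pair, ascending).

#0 head=0: xor i0 RAW r2
#1 head=1: bne+sub i1,i2 dual
#2 head=3: st i3 no-port MEM/MEM
#3 head=4: ld i4 no-port MEM/MEM
#4 head=5: ld+sll i5,i6 dual
#5 head=7: xor i7 WAW r2
#6 head=8: mul i8 WAW r2
#7 head=9: ld i9 tail

ISSUED = 7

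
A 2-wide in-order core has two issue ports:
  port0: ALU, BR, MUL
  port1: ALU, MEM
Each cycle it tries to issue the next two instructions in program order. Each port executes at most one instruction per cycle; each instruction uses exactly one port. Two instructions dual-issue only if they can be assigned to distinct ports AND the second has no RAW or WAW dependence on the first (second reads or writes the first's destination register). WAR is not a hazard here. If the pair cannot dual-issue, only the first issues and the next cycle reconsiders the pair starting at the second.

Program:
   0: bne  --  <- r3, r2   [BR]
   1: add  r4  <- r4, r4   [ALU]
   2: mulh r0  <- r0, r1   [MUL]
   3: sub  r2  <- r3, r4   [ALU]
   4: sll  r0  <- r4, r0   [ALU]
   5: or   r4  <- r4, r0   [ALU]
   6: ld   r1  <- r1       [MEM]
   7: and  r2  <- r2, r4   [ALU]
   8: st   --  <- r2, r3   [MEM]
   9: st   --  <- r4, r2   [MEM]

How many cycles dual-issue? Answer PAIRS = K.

[0] i0,i1  bne/add  -- dual
[1] i2,i3  mulh/sub  -- dual
[2] i4  sll  -- RAW r0
[3] i5,i6  or/ld  -- dual
[4] i7  and  -- RAW r2
[5] i8  st  -- no-port MEM/MEM
[6] i9  st  -- tail

PAIRS = 3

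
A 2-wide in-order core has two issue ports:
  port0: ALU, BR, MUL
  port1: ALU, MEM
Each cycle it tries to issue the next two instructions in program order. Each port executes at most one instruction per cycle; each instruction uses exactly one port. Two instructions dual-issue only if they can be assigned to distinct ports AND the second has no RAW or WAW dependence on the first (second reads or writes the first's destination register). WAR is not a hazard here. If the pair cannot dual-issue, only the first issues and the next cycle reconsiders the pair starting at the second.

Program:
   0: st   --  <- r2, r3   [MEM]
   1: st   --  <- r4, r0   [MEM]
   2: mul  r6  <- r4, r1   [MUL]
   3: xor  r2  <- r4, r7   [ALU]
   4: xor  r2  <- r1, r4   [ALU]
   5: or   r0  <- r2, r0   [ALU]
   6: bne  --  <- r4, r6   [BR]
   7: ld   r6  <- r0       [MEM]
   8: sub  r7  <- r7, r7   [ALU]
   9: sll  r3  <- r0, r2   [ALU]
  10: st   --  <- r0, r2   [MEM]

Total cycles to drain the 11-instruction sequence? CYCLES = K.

[0] i0  st.MEM  -- no-port MEM/MEM
[1] i1/i2  st.MEM mul.MUL  -- pair
[2] i3  xor.ALU  -- WAW r2
[3] i4  xor.ALU  -- RAW r2
[4] i5/i6  or.ALU bne.BR  -- pair
[5] i7/i8  ld.MEM sub.ALU  -- pair
[6] i9/i10  sll.ALU st.MEM  -- pair

CYCLES = 7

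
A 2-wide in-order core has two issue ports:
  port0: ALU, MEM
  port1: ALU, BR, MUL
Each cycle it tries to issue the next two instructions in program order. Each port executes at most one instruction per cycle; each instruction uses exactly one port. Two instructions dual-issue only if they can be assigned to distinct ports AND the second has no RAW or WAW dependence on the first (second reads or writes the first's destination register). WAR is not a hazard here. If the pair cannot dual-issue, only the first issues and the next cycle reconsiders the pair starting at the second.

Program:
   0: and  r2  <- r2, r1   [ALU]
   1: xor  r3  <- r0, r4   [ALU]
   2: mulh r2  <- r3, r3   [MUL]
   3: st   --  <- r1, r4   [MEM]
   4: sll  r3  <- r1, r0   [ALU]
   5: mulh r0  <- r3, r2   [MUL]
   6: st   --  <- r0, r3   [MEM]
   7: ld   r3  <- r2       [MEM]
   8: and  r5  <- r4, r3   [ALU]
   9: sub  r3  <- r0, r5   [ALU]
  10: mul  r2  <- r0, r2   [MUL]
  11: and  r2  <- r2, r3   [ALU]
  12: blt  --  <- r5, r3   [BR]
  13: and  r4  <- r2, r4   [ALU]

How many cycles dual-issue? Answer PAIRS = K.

[0] i0/i1  and.ALU+xor.ALU  -- dual
[1] i2/i3  mulh.MUL+st.MEM  -- dual
[2] i4  sll.ALU  -- RAW r3
[3] i5  mulh.MUL  -- RAW r0
[4] i6  st.MEM  -- no-port MEM/MEM
[5] i7  ld.MEM  -- RAW r3
[6] i8  and.ALU  -- RAW r5
[7] i9/i10  sub.ALU+mul.MUL  -- dual
[8] i11/i12  and.ALU+blt.BR  -- dual
[9] i13  and.ALU  -- tail

PAIRS = 4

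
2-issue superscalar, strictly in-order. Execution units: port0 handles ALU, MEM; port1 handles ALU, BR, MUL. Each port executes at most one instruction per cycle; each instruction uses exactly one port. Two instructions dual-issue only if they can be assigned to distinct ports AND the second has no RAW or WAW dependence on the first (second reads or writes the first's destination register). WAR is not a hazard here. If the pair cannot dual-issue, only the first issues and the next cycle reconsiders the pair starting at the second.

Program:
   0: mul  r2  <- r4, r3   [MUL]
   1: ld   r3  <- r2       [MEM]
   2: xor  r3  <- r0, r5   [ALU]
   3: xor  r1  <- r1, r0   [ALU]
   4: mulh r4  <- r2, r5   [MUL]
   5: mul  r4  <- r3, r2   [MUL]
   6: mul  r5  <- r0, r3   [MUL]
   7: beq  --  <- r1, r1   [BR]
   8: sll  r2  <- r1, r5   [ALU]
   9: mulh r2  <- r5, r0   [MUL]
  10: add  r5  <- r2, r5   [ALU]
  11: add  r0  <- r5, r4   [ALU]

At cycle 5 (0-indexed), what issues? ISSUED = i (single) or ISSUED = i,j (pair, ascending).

  cy0 -> i0 (mul.MUL) RAW r2
  cy1 -> i1 (ld.MEM) WAW r3
  cy2 -> i2&i3 (xor.ALU;xor.ALU) dual
  cy3 -> i4 (mulh.MUL) no-port MUL/MUL
  cy4 -> i5 (mul.MUL) no-port MUL/MUL
  cy5 -> i6 (mul.MUL) no-port MUL/BR
  cy6 -> i7&i8 (beq.BR;sll.ALU) dual
  cy7 -> i9 (mulh.MUL) RAW r2
  cy8 -> i10 (add.ALU) RAW r5
  cy9 -> i11 (add.ALU) tail

ISSUED = 6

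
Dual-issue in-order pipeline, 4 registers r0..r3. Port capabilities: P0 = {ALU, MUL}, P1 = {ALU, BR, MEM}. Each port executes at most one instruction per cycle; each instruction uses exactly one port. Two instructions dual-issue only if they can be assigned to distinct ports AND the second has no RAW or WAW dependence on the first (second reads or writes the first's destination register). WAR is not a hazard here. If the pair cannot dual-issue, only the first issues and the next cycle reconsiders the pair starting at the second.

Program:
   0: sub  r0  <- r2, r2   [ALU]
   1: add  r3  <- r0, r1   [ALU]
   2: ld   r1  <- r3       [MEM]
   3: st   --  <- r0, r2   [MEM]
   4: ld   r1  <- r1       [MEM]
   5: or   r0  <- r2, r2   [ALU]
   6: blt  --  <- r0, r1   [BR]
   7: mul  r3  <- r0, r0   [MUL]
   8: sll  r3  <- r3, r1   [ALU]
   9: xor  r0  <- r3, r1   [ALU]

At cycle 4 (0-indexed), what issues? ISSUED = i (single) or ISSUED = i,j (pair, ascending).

#0 head=0: sub i0 RAW r0
#1 head=1: add i1 RAW r3
#2 head=2: ld i2 no-port MEM/MEM
#3 head=3: st i3 no-port MEM/MEM
#4 head=4: ld/or i4&i5 pair
#5 head=6: blt/mul i6&i7 pair
#6 head=8: sll i8 RAW r3
#7 head=9: xor i9 tail

ISSUED = 4,5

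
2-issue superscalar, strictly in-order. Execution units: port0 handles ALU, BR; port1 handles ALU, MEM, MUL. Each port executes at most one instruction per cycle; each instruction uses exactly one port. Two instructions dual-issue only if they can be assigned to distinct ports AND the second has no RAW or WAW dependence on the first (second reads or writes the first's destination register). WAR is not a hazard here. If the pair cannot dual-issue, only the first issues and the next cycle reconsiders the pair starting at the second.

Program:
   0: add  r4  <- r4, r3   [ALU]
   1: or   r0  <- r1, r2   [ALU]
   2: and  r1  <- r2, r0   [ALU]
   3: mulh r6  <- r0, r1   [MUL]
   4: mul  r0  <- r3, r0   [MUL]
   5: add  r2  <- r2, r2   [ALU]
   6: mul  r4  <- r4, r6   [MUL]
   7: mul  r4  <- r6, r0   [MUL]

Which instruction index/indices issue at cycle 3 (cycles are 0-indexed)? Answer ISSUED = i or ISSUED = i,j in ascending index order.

t=0 i0,i1:add.ALU+or.ALU ; 2-wide
t=1 i2:and.ALU ; RAW r1
t=2 i3:mulh.MUL ; no-port MUL/MUL
t=3 i4,i5:mul.MUL+add.ALU ; 2-wide
t=4 i6:mul.MUL ; no-port MUL/MUL
t=5 i7:mul.MUL ; tail

ISSUED = 4,5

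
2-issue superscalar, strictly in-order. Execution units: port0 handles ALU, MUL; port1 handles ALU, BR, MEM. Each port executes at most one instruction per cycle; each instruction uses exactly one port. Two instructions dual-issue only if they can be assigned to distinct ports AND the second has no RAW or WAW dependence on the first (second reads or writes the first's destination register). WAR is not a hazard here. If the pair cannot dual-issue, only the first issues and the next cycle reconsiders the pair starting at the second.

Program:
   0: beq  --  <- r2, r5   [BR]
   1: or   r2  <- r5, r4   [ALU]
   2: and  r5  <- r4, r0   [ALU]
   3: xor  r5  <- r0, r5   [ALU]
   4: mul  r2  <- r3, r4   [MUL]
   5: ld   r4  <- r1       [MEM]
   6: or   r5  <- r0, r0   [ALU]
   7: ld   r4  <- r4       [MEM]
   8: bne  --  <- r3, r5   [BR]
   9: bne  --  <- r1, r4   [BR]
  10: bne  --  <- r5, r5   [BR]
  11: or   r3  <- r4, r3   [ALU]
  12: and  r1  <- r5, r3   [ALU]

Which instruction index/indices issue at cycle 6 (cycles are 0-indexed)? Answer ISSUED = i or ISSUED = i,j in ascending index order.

ISSUED = 9

[0] i0/i1  beq.BR or.ALU  -- pair
[1] i2  and.ALU  -- RAW+WAW r5
[2] i3/i4  xor.ALU mul.MUL  -- pair
[3] i5/i6  ld.MEM or.ALU  -- pair
[4] i7  ld.MEM  -- no-port MEM/BR
[5] i8  bne.BR  -- no-port BR/BR
[6] i9  bne.BR  -- no-port BR/BR
[7] i10/i11  bne.BR or.ALU  -- pair
[8] i12  and.ALU  -- tail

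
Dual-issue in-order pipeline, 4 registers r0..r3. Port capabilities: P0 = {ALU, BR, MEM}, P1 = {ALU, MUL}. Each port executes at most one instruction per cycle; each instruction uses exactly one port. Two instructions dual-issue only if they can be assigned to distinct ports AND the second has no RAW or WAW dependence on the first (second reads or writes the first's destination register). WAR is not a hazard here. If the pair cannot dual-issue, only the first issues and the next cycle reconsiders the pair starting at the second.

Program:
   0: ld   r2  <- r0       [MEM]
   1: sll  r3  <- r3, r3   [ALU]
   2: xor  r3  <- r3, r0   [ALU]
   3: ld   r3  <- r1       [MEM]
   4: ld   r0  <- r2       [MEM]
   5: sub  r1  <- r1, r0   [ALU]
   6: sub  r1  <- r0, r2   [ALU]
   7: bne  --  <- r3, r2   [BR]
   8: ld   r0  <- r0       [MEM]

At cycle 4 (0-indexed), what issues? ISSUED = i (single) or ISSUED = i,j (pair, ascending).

ISSUED = 5

  cy0 -> i0&i1 (ld sll) pair
  cy1 -> i2 (xor) WAW r3
  cy2 -> i3 (ld) no-port MEM/MEM
  cy3 -> i4 (ld) RAW r0
  cy4 -> i5 (sub) WAW r1
  cy5 -> i6&i7 (sub bne) pair
  cy6 -> i8 (ld) tail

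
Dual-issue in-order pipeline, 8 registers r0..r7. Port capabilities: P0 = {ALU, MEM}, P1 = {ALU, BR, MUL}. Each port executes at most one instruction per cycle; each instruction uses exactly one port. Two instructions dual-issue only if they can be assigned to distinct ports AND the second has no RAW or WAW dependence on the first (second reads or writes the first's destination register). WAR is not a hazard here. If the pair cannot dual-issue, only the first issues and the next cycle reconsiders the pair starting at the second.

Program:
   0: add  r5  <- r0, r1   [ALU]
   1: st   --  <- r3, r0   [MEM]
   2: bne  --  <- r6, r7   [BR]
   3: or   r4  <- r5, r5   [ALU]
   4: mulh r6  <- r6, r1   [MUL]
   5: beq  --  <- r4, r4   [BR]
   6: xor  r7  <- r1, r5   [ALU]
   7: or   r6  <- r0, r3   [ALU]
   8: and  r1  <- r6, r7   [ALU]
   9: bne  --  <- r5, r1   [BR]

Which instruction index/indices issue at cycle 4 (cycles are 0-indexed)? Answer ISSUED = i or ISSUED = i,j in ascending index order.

  cy0 -> i0/i1 (add.ALU/st.MEM) dual
  cy1 -> i2/i3 (bne.BR/or.ALU) dual
  cy2 -> i4 (mulh.MUL) no-port MUL/BR
  cy3 -> i5/i6 (beq.BR/xor.ALU) dual
  cy4 -> i7 (or.ALU) RAW r6
  cy5 -> i8 (and.ALU) RAW r1
  cy6 -> i9 (bne.BR) tail

ISSUED = 7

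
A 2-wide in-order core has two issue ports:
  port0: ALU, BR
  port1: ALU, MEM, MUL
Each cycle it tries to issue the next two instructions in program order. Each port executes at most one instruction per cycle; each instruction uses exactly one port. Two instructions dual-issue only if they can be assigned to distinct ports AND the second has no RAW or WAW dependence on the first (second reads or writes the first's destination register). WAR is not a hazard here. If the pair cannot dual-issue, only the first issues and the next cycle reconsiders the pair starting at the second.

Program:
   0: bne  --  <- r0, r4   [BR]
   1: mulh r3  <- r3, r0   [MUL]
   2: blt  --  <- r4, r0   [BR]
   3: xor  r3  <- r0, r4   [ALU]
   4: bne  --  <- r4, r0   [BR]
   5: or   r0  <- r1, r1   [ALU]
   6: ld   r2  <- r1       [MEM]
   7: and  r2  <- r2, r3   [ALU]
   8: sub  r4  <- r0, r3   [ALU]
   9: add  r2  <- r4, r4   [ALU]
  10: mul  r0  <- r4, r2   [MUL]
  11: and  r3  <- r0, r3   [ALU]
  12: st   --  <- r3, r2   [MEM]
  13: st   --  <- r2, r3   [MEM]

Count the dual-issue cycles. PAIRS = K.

c0: i0/i1 bne.BR+mulh.MUL  pair
c1: i2/i3 blt.BR+xor.ALU  pair
c2: i4/i5 bne.BR+or.ALU  pair
c3: i6 ld.MEM  RAW+WAW r2
c4: i7/i8 and.ALU+sub.ALU  pair
c5: i9 add.ALU  RAW r2
c6: i10 mul.MUL  RAW r0
c7: i11 and.ALU  RAW r3
c8: i12 st.MEM  no-port MEM/MEM
c9: i13 st.MEM  tail

PAIRS = 4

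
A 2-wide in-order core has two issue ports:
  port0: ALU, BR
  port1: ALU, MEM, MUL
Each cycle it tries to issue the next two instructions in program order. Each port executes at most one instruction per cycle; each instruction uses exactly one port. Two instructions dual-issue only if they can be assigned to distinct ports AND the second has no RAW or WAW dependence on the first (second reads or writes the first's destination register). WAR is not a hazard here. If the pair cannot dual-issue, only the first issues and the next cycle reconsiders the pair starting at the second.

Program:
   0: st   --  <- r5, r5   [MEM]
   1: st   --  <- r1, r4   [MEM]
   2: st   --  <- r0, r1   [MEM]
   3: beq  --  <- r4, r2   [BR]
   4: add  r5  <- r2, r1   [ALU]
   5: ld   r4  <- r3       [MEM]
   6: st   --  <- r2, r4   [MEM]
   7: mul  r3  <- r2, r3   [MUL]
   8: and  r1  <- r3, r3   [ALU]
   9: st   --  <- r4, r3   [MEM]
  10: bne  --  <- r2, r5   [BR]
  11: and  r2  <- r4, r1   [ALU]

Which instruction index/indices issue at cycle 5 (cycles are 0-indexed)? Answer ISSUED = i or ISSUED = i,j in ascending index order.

c0: i0 st.MEM  no-port MEM/MEM
c1: i1 st.MEM  no-port MEM/MEM
c2: i2&i3 st.MEM/beq.BR  pair
c3: i4&i5 add.ALU/ld.MEM  pair
c4: i6 st.MEM  no-port MEM/MUL
c5: i7 mul.MUL  RAW r3
c6: i8&i9 and.ALU/st.MEM  pair
c7: i10&i11 bne.BR/and.ALU  pair

ISSUED = 7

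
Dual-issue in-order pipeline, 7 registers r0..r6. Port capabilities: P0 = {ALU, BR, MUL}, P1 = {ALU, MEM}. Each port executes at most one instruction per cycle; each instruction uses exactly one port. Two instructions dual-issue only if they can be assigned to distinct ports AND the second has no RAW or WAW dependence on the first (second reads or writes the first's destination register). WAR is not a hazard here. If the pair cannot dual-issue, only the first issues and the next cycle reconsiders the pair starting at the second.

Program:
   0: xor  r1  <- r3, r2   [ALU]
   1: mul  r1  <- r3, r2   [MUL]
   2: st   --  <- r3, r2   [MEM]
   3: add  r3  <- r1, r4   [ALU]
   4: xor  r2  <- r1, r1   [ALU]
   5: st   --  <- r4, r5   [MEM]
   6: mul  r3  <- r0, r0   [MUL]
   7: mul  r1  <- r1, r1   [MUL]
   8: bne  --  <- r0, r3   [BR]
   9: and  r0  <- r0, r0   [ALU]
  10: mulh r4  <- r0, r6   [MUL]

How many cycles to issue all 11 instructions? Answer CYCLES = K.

t=0 i0:xor ; WAW r1
t=1 i1,i2:mul;st ; pair
t=2 i3,i4:add;xor ; pair
t=3 i5,i6:st;mul ; pair
t=4 i7:mul ; no-port MUL/BR
t=5 i8,i9:bne;and ; pair
t=6 i10:mulh ; tail

CYCLES = 7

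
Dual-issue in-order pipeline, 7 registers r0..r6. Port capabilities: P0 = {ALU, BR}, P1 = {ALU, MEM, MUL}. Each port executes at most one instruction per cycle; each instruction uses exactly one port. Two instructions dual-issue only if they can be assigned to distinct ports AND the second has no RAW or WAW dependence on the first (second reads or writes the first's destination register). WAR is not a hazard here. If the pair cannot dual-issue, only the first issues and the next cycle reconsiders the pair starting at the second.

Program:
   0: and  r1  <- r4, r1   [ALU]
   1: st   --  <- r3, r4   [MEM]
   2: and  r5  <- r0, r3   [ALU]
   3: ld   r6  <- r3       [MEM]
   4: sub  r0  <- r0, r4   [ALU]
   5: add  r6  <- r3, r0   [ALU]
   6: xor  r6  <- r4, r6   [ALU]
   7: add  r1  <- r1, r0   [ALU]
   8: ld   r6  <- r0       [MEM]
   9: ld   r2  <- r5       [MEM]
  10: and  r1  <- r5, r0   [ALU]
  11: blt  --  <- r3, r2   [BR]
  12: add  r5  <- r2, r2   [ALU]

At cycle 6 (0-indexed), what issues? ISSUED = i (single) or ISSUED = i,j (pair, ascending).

#0 head=0: and;st i0/i1 pair
#1 head=2: and;ld i2/i3 pair
#2 head=4: sub i4 RAW r0
#3 head=5: add i5 RAW+WAW r6
#4 head=6: xor;add i6/i7 pair
#5 head=8: ld i8 no-port MEM/MEM
#6 head=9: ld;and i9/i10 pair
#7 head=11: blt;add i11/i12 pair

ISSUED = 9,10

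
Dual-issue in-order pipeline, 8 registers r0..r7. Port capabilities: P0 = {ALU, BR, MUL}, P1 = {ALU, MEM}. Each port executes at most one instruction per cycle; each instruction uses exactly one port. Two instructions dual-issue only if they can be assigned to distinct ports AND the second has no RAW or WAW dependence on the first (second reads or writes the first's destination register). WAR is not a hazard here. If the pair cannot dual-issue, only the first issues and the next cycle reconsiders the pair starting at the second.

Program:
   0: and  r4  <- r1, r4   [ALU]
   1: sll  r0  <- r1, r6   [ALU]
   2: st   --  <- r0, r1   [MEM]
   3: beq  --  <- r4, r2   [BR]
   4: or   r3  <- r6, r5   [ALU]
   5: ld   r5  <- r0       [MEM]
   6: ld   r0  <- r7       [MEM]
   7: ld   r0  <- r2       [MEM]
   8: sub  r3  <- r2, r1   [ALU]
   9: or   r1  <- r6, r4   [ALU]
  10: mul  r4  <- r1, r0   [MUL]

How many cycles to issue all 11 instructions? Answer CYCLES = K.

t=0 i0,i1:and;sll ; dual
t=1 i2,i3:st;beq ; dual
t=2 i4,i5:or;ld ; dual
t=3 i6:ld ; no-port MEM/MEM
t=4 i7,i8:ld;sub ; dual
t=5 i9:or ; RAW r1
t=6 i10:mul ; tail

CYCLES = 7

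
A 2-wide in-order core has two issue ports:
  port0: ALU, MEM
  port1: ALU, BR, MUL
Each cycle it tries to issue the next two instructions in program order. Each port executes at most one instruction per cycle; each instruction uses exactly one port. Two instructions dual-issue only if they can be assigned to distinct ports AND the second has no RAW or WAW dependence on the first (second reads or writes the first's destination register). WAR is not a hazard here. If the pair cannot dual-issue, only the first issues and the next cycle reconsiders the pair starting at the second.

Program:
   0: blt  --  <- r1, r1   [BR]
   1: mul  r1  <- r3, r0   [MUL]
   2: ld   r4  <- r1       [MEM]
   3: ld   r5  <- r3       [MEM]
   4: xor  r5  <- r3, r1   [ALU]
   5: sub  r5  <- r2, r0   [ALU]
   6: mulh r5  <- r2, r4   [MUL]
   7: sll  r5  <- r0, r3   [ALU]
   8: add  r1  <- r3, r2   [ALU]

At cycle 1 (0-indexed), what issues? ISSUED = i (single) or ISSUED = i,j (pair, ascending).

c0: i0 blt  no-port BR/MUL
c1: i1 mul  RAW r1
c2: i2 ld  no-port MEM/MEM
c3: i3 ld  WAW r5
c4: i4 xor  WAW r5
c5: i5 sub  WAW r5
c6: i6 mulh  WAW r5
c7: i7&i8 sll+add  2-wide

ISSUED = 1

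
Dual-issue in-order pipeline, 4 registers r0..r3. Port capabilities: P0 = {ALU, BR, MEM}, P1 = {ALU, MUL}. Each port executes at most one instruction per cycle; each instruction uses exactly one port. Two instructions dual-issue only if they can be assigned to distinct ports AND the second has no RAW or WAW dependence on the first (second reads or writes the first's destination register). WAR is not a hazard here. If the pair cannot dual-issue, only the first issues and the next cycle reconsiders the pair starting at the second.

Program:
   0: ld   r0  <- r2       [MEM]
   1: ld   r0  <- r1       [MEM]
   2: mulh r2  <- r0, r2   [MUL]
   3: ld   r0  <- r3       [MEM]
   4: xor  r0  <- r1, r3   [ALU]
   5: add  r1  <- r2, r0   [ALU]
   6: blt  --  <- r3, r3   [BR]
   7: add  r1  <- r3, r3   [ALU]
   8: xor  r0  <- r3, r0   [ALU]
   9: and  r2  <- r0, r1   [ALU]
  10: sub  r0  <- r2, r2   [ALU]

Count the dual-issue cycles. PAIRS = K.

PAIRS = 3

t=0 i0:ld ; no-port MEM/MEM
t=1 i1:ld ; RAW r0
t=2 i2,i3:mulh ld ; pair
t=3 i4:xor ; RAW r0
t=4 i5,i6:add blt ; pair
t=5 i7,i8:add xor ; pair
t=6 i9:and ; RAW r2
t=7 i10:sub ; tail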